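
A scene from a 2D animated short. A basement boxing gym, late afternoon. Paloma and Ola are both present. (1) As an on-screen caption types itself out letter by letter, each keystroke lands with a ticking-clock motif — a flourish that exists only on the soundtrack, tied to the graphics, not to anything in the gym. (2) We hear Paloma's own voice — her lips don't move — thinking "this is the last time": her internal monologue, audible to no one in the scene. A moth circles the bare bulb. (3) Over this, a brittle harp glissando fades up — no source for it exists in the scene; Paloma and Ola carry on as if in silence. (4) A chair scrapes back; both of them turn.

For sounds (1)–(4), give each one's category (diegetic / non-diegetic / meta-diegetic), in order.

non-diegetic, meta-diegetic, non-diegetic, diegetic

(1) the caption isn't part of the story world, so neither is the sound tied to it → non-diegetic.
(2) is meta-diegetic: it's Paloma's unspoken thought, heard only by the audience via her subjectivity.
(3) is non-diegetic: it has no source in the story world and no character can hear it — it's underscore.
Sound (4): a chair is a real object/event in the scene's world, so diegetic.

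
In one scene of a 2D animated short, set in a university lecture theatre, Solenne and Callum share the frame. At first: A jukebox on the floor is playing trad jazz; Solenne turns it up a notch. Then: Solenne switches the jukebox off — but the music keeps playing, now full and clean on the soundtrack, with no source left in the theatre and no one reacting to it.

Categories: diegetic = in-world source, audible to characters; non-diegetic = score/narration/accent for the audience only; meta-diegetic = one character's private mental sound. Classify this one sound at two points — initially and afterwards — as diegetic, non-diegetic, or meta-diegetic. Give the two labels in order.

Initially: a jukebox is a real in-scene source and Solenne reacts to it → diegetic.
Afterwards: there is no longer any in-world source and no one can hear it — it has become underscore → non-diegetic.

diegetic, non-diegetic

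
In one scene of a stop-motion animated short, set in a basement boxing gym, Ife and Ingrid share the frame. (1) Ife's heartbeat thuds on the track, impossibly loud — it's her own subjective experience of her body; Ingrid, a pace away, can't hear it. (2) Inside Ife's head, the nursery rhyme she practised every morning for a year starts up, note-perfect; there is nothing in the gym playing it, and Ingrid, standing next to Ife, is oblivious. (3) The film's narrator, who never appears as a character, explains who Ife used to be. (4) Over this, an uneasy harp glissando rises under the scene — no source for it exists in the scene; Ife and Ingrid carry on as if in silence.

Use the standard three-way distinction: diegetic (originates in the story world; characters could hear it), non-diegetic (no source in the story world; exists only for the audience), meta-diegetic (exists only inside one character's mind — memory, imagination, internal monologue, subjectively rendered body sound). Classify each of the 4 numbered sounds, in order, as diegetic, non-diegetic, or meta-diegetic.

Sound (1): a subjective body sound — Ife's private perception, inaudible to Ingrid, so meta-diegetic.
(2) is meta-diegetic: it lives in Ife's subjectivity, not in the gym.
(3) commentary laid over the scene from outside the fiction → non-diegetic.
Sound (4): it has no source in the story world and no character can hear it — it's underscore, so non-diegetic.

meta-diegetic, meta-diegetic, non-diegetic, non-diegetic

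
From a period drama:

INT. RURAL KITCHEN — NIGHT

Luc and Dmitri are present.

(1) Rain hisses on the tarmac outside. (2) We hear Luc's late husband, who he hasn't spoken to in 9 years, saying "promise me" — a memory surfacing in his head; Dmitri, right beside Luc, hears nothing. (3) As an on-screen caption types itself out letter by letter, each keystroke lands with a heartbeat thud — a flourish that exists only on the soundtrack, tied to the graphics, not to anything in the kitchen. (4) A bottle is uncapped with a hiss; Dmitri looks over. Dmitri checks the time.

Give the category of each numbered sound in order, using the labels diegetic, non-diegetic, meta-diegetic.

(1) ambient/room sound belonging to the story's physical space → diegetic.
(2) is meta-diegetic: the voice is a memory playing only inside Luc's mind; Dmitri can't hear it.
(3) is non-diegetic: sound married to a title/caption — outside the diegesis by definition.
(4) is diegetic: an in-world source (a bottle); characters could hear it.

diegetic, meta-diegetic, non-diegetic, diegetic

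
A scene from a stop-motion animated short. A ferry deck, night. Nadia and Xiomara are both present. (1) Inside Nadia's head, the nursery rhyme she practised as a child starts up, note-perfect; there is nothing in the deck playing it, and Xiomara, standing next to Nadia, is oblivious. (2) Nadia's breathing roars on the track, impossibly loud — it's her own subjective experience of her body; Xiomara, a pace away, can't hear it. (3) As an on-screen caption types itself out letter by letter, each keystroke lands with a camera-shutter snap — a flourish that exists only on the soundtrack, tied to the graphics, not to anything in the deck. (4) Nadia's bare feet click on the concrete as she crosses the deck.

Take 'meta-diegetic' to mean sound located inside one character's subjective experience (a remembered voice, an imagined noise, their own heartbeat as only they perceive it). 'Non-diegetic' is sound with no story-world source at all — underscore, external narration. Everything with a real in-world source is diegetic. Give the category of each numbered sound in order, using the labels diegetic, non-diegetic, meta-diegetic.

meta-diegetic, meta-diegetic, non-diegetic, diegetic

Sound (1): it lives in Nadia's subjectivity, not in the deck, so meta-diegetic.
Sound (2): it's Nadia's internal bodily sensation rendered as sound; only Nadia 'hears' it, so meta-diegetic.
(3) it accompanies on-screen graphics, not anything inside the story world → non-diegetic.
(4) is diegetic: Nadia's footsteps are produced in the story world.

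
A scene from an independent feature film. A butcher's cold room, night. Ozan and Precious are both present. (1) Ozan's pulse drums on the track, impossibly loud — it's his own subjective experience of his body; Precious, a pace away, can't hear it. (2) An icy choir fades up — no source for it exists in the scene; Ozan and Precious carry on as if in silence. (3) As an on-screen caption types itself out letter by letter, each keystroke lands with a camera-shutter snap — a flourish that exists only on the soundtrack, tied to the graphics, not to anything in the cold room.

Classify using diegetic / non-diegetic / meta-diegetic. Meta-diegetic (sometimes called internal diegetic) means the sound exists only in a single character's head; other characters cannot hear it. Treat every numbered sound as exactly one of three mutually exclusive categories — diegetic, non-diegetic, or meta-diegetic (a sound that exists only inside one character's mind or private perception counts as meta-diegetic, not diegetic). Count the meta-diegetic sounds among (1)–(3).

1

(1) point-of-audition from inside Ozan's body; not a sound in the room → meta-diegetic.
Sound (2): it has no source in the story world and no character can hear it — it's underscore, so non-diegetic.
(3) is non-diegetic: it accompanies on-screen graphics, not anything inside the story world.
Meta-diegetic: (1) — that's 1.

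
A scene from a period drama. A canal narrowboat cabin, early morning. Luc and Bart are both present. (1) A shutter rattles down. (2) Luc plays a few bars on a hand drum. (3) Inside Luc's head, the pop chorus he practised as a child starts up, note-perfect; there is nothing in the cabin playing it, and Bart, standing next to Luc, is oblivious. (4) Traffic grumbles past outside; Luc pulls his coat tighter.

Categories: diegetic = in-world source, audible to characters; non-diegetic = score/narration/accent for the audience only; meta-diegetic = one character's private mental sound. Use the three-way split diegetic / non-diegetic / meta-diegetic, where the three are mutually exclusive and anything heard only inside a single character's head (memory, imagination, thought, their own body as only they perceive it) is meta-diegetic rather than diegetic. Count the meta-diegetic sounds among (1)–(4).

1

(1) the sound comes from a shutter physically present in the location → diegetic.
(2) a character is playing a hand drum on screen → diegetic.
Sound (3): it lives in Luc's subjectivity, not in the cabin, so meta-diegetic.
Sound (4): it's the actual ambient sound of the location, so diegetic.
So 1 of the 4 is meta-diegetic: (3).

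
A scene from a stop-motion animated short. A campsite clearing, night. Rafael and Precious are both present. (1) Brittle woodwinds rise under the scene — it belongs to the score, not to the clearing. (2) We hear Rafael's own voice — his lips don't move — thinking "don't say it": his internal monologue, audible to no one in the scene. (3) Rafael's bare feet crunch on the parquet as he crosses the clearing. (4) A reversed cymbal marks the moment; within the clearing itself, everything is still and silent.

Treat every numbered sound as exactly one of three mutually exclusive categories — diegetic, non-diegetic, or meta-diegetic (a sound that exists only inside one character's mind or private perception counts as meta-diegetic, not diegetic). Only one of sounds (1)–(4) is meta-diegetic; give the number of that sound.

(1) is non-diegetic: score with no on-screen or off-screen source; it exists for the audience alone.
(2) is meta-diegetic: it's Rafael's unspoken thought, heard only by the audience via his subjectivity.
Sound (3): Rafael's footsteps are produced in the story world, so diegetic.
Sound (4): it's a sound-design accent with no in-world source; no one in the scene can hear it, so non-diegetic.
Only (2) is meta-diegetic.

2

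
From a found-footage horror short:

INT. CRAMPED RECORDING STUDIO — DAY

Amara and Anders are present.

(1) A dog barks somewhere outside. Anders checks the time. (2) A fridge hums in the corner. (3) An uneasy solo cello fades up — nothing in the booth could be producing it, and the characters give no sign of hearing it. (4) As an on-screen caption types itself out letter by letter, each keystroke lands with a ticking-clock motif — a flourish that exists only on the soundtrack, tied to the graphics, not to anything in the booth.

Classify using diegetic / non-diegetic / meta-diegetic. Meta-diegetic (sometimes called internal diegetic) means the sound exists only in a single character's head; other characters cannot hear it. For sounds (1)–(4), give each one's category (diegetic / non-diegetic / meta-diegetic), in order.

diegetic, diegetic, non-diegetic, non-diegetic

(1) a dog is a real object/event in the scene's world → diegetic.
Sound (2): ambient/room sound belonging to the story's physical space, so diegetic.
(3) it has no source in the story world and no character can hear it — it's underscore → non-diegetic.
(4) sound married to a title/caption — outside the diegesis by definition → non-diegetic.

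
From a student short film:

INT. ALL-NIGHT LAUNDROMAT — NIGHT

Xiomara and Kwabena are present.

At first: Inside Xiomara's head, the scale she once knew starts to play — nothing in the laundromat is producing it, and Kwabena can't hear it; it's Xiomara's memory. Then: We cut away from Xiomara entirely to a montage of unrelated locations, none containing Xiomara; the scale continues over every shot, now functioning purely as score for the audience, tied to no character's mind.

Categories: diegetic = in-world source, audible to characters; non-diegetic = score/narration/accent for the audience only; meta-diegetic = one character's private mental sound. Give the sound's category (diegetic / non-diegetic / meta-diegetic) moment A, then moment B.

meta-diegetic, non-diegetic

Moment A: the music lives inside Xiomara's mind alone; Kwabena can't hear it → meta-diegetic.
Moment B: once it plays over shots Xiomara isn't in, detached from any character's subjectivity, it's conventional underscore → non-diegetic.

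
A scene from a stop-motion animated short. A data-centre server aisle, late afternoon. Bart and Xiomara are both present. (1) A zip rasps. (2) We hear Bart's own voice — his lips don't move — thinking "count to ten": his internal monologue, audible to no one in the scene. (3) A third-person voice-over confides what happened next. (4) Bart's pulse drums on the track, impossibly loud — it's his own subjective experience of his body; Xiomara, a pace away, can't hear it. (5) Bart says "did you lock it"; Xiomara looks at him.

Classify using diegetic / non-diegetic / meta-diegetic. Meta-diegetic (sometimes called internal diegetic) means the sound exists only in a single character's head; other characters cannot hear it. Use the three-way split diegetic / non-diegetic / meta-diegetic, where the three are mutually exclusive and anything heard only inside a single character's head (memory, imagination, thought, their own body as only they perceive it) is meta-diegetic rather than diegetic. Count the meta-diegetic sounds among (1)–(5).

(1) a zip is a real object/event in the scene's world → diegetic.
Sound (2): internal monologue — inside Bart's mind, not spoken into the scene, so meta-diegetic.
Sound (3): commentary laid over the scene from outside the fiction, so non-diegetic.
Sound (4): a subjective body sound — Bart's private perception, inaudible to Xiomara, so meta-diegetic.
(5) spoken by a character present in the story world → diegetic.
Meta-diegetic: (2), (4) — that's 2.

2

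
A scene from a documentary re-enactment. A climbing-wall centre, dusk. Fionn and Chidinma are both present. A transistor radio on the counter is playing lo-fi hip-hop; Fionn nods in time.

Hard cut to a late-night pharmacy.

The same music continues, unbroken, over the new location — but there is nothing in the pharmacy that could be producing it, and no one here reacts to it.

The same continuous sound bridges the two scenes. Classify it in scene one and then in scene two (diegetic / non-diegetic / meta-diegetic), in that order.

diegetic, non-diegetic

Scene one: a transistor radio is an on-screen source and Fionn reacts to it → diegetic.
Scene two: there is no source in the pharmacy and no one hears it — it's now underscore → non-diegetic.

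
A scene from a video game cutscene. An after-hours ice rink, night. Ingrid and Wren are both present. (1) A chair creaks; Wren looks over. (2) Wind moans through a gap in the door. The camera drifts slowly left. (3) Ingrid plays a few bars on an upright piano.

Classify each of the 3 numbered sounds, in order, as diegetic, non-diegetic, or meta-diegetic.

Sound (1): the sound comes from a chair physically present in the location, so diegetic.
(2) is diegetic: wind is part of the location's real environment.
Sound (3): Ingrid is producing the music live, in the story world, so diegetic.

diegetic, diegetic, diegetic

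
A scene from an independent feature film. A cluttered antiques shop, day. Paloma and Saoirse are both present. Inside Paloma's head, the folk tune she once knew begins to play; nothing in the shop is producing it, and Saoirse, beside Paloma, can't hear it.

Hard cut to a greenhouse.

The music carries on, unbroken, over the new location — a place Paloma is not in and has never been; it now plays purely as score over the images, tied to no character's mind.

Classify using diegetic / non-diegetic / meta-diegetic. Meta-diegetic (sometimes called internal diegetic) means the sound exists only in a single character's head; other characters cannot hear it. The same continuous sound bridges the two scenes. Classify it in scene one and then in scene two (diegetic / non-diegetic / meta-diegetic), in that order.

meta-diegetic, non-diegetic

Scene one: the music exists only inside Paloma's mind; Saoirse can't hear it → meta-diegetic.
Scene two: it's detached from Paloma entirely and plays over unrelated images with no in-world source — conventional underscore → non-diegetic.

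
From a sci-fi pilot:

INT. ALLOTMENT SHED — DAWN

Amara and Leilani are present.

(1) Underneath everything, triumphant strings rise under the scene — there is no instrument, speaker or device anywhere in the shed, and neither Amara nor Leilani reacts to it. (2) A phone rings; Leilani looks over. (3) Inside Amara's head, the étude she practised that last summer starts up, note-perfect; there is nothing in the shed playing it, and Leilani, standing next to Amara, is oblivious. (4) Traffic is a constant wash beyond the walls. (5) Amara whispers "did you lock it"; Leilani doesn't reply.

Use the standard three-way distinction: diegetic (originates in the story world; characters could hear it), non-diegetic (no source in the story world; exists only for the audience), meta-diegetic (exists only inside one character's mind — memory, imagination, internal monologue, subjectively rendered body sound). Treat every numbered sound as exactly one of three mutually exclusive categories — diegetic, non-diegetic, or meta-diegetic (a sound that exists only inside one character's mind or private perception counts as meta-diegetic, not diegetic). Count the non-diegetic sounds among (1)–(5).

Sound (1): nothing in the shed produces it and the characters don't hear it — pure soundtrack, so non-diegetic.
(2) is diegetic: the sound comes from a phone physically present in the location.
Sound (3): remembered music, private to Amara — Leilani is oblivious because it isn't in the room, so meta-diegetic.
(4) is diegetic: traffic is part of the location's real environment.
Sound (5): Amara is a character speaking aloud in the scene, so diegetic.
Non-diegetic: (1) — that's 1.

1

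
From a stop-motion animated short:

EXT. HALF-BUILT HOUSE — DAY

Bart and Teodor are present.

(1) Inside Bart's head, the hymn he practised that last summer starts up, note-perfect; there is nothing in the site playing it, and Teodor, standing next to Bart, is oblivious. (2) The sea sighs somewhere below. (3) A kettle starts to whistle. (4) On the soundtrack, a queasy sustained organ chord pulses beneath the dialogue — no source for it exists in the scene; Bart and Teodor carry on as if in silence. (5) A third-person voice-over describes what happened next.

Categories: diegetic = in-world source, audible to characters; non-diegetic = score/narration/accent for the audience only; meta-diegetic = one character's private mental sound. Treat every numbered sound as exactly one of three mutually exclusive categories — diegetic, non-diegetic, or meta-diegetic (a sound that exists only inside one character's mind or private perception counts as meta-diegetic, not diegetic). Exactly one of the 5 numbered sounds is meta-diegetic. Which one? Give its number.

(1) is meta-diegetic: it lives in Bart's subjectivity, not in the site.
Sound (2): it's the actual ambient sound of the location, so diegetic.
(3) the sound comes from a kettle physically present in the location → diegetic.
(4) is non-diegetic: score with no on-screen or off-screen source; it exists for the audience alone.
(5) external voice-over — not a character, not heard by anyone in the scene → non-diegetic.
Only (1) is meta-diegetic.

1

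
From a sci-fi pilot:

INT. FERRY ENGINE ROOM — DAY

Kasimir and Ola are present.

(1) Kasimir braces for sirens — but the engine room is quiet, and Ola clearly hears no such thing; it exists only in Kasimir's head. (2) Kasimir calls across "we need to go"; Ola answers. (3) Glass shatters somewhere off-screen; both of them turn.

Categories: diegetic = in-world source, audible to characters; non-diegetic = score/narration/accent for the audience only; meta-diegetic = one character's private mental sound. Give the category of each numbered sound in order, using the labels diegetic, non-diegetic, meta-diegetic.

(1) is meta-diegetic: the sound is imagined by Kasimir; nothing in the story world is producing it and Ola can't hear it.
Sound (2): spoken by a character present in the story world, so diegetic.
(3) is diegetic: the sound comes from glass physically present in the location.

meta-diegetic, diegetic, diegetic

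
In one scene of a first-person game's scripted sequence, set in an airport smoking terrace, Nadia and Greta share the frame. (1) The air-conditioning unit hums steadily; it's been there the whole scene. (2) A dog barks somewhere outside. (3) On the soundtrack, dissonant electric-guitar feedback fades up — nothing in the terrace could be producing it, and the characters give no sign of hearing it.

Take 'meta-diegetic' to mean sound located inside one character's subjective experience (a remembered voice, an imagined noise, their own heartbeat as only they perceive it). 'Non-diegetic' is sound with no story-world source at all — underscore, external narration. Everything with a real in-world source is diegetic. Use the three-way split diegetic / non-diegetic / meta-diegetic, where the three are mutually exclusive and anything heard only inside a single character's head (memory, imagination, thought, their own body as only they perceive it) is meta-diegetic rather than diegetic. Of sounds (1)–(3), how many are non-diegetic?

1

(1) ambient/room sound belonging to the story's physical space → diegetic.
(2) an in-world source (a dog); characters could hear it → diegetic.
(3) is non-diegetic: nothing in the terrace produces it and the characters don't hear it — pure soundtrack.
So 1 of the 3 is non-diegetic: (3).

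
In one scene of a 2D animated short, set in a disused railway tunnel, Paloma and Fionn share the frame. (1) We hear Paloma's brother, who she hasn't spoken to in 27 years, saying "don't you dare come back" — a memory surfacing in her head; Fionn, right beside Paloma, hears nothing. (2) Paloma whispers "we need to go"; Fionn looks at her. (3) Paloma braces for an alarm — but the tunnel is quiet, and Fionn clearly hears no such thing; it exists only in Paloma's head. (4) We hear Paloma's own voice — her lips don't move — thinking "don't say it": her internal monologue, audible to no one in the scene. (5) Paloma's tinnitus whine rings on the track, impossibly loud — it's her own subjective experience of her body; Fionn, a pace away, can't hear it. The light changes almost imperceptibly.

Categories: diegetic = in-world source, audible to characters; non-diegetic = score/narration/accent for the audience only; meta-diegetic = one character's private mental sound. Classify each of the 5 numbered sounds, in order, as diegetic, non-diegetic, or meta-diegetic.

meta-diegetic, diegetic, meta-diegetic, meta-diegetic, meta-diegetic

(1) the voice is a memory playing only inside Paloma's mind; Fionn can't hear it → meta-diegetic.
(2) is diegetic: Paloma is a character speaking aloud in the scene.
(3) is meta-diegetic: Paloma alone 'hears' it — an imagined sound, not present in the space.
(4) internal monologue — inside Paloma's mind, not spoken into the scene → meta-diegetic.
Sound (5): point-of-audition from inside Paloma's body; not a sound in the room, so meta-diegetic.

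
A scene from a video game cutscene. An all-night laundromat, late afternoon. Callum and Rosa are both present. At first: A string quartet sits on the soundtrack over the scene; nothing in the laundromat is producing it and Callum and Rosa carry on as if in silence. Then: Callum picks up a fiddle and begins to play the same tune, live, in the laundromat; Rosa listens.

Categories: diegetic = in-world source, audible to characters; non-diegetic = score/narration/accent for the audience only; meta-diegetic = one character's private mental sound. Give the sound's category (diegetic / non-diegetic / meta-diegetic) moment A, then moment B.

Moment A: no in-world source exists and no character can hear it — underscore → non-diegetic.
Moment B: a fiddle is now a real source in the story world and the characters hear it → diegetic.

non-diegetic, diegetic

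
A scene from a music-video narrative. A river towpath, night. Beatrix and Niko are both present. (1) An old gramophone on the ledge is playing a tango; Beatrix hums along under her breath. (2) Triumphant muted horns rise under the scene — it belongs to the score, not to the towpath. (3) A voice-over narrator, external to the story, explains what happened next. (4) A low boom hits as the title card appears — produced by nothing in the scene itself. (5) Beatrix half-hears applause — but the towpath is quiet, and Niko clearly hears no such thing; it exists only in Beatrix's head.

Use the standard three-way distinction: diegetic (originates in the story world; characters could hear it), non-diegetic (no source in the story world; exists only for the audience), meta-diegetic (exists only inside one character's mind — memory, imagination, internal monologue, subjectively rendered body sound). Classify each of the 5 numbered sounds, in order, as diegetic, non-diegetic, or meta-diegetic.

diegetic, non-diegetic, non-diegetic, non-diegetic, meta-diegetic

Sound (1): an old gramophone is a physical source in the scene and Beatrix reacts to it, so diegetic.
Sound (2): score with no on-screen or off-screen source; it exists for the audience alone, so non-diegetic.
(3) is non-diegetic: external voice-over — not a character, not heard by anyone in the scene.
(4) it's a sound-design accent with no in-world source; no one in the scene can hear it → non-diegetic.
Sound (5): subjective to Beatrix: the towpath is silent and Niko hears nothing, so meta-diegetic.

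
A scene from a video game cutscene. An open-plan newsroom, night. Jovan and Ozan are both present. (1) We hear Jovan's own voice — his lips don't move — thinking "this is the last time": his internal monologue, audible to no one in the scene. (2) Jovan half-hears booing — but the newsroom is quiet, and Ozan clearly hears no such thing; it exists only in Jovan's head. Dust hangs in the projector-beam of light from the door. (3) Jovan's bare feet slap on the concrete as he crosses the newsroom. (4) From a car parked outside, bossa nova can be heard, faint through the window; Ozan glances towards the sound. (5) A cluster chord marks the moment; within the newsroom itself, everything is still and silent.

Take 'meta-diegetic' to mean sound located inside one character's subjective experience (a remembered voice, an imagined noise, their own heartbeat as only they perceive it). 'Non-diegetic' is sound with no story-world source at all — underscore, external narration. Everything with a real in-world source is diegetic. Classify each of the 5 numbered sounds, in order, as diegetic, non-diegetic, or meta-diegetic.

(1) Jovan's thought-voice: a private mental sound no other character can hear → meta-diegetic.
(2) is meta-diegetic: the sound is imagined by Jovan; nothing in the story world is producing it and Ozan can't hear it.
(3) is diegetic: a character's body making contact with the set — an in-world sound.
(4) is diegetic: off-screen diegetic: the source is out of frame but still in the story's space.
(5) it's a sound-design accent with no in-world source; no one in the scene can hear it → non-diegetic.

meta-diegetic, meta-diegetic, diegetic, diegetic, non-diegetic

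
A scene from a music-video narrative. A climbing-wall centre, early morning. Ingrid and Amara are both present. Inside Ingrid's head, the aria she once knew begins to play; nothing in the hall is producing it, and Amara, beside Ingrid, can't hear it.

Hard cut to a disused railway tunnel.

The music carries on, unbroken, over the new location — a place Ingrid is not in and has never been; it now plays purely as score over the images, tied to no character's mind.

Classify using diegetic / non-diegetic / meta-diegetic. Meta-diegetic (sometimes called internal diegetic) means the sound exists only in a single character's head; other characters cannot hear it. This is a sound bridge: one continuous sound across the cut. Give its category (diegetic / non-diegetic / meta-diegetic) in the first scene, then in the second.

meta-diegetic, non-diegetic

Scene one: the music exists only inside Ingrid's mind; Amara can't hear it → meta-diegetic.
Scene two: it's detached from Ingrid entirely and plays over unrelated images with no in-world source — conventional underscore → non-diegetic.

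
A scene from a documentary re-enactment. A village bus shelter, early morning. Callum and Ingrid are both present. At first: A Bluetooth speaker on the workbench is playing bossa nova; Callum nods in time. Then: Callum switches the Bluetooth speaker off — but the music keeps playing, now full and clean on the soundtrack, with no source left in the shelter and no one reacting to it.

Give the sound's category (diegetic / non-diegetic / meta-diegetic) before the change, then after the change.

Before the change: a Bluetooth speaker is a real in-scene source and Callum reacts to it → diegetic.
After the change: there is no longer any in-world source and no one can hear it — it has become underscore → non-diegetic.

diegetic, non-diegetic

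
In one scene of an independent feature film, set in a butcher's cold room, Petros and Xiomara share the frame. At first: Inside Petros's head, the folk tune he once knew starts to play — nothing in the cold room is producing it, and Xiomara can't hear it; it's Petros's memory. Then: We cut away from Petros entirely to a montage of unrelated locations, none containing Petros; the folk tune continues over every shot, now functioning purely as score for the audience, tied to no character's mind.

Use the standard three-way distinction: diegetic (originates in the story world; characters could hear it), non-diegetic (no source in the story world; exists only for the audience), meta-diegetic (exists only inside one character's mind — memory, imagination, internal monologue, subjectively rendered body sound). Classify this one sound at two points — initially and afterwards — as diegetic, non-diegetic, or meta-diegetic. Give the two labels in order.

meta-diegetic, non-diegetic

Initially: the music lives inside Petros's mind alone; Xiomara can't hear it → meta-diegetic.
Afterwards: once it plays over shots Petros isn't in, detached from any character's subjectivity, it's conventional underscore → non-diegetic.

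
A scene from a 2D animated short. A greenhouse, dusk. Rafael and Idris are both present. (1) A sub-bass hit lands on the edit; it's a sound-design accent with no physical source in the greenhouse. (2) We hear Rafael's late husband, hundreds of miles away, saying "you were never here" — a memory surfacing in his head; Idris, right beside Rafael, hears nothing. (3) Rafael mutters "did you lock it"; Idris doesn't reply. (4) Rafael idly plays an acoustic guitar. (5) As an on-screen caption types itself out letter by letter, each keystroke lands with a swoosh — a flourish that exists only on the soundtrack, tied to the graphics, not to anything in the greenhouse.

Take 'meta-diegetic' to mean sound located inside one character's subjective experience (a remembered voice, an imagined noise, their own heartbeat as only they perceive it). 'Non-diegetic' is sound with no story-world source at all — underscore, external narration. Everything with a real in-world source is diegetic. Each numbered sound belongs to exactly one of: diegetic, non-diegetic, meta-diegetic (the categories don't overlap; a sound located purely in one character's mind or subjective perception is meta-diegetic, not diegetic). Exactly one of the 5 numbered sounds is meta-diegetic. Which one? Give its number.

2

(1) is non-diegetic: an editorial stinger — it belongs to the cut, not the story world.
(2) a remembered line, private to Rafael — not present in the room, not audible to Idris → meta-diegetic.
Sound (3): on-screen dialogue — Rafael speaks and Idris is there to hear, so diegetic.
(4) a character is playing an acoustic guitar on screen → diegetic.
(5) sound married to a title/caption — outside the diegesis by definition → non-diegetic.
Only (2) is meta-diegetic.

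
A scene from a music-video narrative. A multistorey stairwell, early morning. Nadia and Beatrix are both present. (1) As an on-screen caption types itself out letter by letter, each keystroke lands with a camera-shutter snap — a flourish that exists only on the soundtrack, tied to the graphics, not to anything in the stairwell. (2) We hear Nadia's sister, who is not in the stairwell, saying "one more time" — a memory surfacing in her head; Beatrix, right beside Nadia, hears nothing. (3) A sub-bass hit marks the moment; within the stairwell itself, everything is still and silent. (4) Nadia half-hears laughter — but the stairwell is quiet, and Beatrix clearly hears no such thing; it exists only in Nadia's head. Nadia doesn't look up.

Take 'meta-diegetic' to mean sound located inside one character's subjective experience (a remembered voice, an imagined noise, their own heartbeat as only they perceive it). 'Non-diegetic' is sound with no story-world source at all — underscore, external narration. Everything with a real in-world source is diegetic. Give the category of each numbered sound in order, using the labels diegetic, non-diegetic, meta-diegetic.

non-diegetic, meta-diegetic, non-diegetic, meta-diegetic

(1) is non-diegetic: sound married to a title/caption — outside the diegesis by definition.
(2) is meta-diegetic: it's Nadia's recollection rendered as sound; the other character can't hear it.
(3) is non-diegetic: nothing in the scene produces it; it's an accent added for the audience.
(4) is meta-diegetic: subjective to Nadia: the stairwell is silent and Beatrix hears nothing.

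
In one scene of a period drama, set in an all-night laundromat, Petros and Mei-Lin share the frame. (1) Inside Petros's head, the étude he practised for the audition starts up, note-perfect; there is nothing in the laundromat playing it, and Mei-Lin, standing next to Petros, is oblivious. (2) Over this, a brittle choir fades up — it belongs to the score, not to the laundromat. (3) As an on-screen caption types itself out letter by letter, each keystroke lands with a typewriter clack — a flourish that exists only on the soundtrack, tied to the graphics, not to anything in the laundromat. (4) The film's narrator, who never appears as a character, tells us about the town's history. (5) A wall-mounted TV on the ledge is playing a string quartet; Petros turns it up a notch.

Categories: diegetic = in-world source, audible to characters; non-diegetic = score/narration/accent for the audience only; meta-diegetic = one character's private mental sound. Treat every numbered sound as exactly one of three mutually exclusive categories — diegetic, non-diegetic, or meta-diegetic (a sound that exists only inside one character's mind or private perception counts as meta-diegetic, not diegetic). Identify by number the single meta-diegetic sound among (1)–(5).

1

Sound (1): it lives in Petros's subjectivity, not in the laundromat, so meta-diegetic.
Sound (2): it has no source in the story world and no character can hear it — it's underscore, so non-diegetic.
Sound (3): it accompanies on-screen graphics, not anything inside the story world, so non-diegetic.
Sound (4): external voice-over — not a character, not heard by anyone in the scene, so non-diegetic.
(5) is diegetic: source music from a wall-mounted TV, which exists in the story world.
Only (1) is meta-diegetic.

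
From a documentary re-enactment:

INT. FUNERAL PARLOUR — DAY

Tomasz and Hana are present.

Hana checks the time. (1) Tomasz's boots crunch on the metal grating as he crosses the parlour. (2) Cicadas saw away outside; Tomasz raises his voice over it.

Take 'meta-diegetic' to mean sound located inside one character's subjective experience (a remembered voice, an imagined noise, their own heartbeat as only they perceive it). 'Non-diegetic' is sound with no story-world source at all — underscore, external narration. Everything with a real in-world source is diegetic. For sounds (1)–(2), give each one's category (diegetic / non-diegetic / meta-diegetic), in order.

Sound (1): Tomasz's footsteps are produced in the story world, so diegetic.
Sound (2): it's the actual ambient sound of the location, so diegetic.

diegetic, diegetic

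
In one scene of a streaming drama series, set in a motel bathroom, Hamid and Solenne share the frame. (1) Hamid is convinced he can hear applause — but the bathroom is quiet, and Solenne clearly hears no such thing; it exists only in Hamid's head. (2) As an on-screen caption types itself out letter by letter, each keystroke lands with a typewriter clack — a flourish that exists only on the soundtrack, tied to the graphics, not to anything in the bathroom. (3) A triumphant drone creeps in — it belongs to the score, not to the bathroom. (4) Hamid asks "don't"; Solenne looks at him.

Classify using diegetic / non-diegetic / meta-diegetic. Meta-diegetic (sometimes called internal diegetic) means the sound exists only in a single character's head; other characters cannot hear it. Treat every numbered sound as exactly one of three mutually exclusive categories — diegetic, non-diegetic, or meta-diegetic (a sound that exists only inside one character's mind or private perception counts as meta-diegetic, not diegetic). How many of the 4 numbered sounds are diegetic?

(1) is meta-diegetic: subjective to Hamid: the bathroom is silent and Solenne hears nothing.
(2) it accompanies on-screen graphics, not anything inside the story world → non-diegetic.
(3) is non-diegetic: it has no source in the story world and no character can hear it — it's underscore.
(4) is diegetic: on-screen dialogue — Hamid speaks and Solenne is there to hear.
So 1 of the 4 is diegetic: (4).

1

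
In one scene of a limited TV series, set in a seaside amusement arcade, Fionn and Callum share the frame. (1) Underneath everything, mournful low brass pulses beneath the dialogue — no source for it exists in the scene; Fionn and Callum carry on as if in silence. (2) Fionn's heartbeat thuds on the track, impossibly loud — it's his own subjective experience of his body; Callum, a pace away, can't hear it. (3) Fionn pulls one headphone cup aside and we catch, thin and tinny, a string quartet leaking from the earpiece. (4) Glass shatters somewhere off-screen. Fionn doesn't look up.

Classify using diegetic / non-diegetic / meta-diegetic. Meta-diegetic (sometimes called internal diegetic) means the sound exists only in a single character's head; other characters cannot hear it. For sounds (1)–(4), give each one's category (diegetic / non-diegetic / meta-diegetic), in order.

non-diegetic, meta-diegetic, diegetic, diegetic

(1) it has no source in the story world and no character can hear it — it's underscore → non-diegetic.
Sound (2): point-of-audition from inside Fionn's body; not a sound in the room, so meta-diegetic.
Sound (3): the earpiece is a real device on Fionn's head — source music, so diegetic.
(4) is diegetic: an in-world source (glass); characters could hear it.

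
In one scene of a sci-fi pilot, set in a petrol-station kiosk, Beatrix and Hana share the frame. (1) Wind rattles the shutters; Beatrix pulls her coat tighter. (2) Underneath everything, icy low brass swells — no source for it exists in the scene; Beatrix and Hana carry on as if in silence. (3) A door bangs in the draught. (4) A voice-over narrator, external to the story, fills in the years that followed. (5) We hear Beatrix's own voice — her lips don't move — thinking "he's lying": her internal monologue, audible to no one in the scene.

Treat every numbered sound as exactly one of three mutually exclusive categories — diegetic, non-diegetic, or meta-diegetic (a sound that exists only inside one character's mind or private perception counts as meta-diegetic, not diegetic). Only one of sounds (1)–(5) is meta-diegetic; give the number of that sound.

(1) is diegetic: it's the actual ambient sound of the location.
(2) nothing in the kiosk produces it and the characters don't hear it — pure soundtrack → non-diegetic.
Sound (3): an in-world source (a door); characters could hear it, so diegetic.
Sound (4): external voice-over — not a character, not heard by anyone in the scene, so non-diegetic.
Sound (5): it's Beatrix's unspoken thought, heard only by the audience via her subjectivity, so meta-diegetic.
Only (5) is meta-diegetic.

5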